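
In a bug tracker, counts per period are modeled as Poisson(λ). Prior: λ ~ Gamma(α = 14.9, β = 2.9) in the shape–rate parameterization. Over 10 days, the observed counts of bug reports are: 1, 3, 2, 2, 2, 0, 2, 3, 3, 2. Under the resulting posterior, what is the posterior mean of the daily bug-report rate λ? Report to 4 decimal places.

With a Gamma(shape α, rate β) prior, the Poisson likelihood is conjugate: the posterior is Gamma(α + ΣXᵢ, β + n).
Sum of counts S = 20 over n = 10 days.
Posterior: Gamma(α+S, β+n) = Gamma(14.9+20, 2.9+10) = Gamma(34.9, 12.9).
Posterior mean = α/β = 34.9/12.9 = 2.7054.

2.7054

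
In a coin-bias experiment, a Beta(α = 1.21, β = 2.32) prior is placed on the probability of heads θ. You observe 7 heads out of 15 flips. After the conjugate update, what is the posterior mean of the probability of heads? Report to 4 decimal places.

0.4431

The Beta prior is conjugate to a Binomial/Bernoulli likelihood; the update adds successes to α and failures to β.
Posterior: Beta(α+k, β+n−k) = Beta(1.21+7, 2.32+8) = Beta(8.21, 10.32).
Posterior mean = α/(α+β) = 8.21/18.53 = 0.4431.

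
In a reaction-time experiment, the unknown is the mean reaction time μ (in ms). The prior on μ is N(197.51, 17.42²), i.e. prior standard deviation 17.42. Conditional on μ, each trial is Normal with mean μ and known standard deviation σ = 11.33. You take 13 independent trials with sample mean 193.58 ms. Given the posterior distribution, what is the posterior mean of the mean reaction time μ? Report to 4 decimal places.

193.7039

For Normal data with known variance σ², a Normal(μ₀, σ₀²) prior on μ is conjugate. Posterior precision = 1/σ₀² + n/σ²; posterior mean is the precision-weighted average of μ₀ and x̄.
n·x̄ = 13·193.58 = 2516.54.
σ₀² = 17.42² = 303.4564, σ² = 11.33² = 128.3689; σ² + n·σ₀² = 128.3689 + 13·303.4564 = 4073.3021.
Posterior mean = (μ₀/σ₀² + n·x̄/σ²)/(1/σ₀² + n/σ²) = (σ²·μ₀ + σ₀²·n·x̄)/(σ² + n·σ₀²) = (128.3689·197.51 + 303.4564·2516.54)/4073.3021 = 789014.310295/4073.3021 = 193.7039.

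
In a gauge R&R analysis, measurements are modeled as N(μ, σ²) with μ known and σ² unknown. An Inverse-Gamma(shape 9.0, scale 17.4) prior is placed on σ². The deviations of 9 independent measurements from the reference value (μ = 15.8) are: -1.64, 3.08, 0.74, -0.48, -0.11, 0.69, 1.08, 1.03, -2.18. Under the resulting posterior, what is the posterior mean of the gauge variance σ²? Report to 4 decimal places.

With known mean μ and an Inverse-Gamma(α, β) prior on σ², the Normal likelihood is conjugate: posterior is Inv-Gamma(α + n/2, β + Σ(xᵢ−μ)²/2).
Σ(xᵢ−μ)² = (-1.64)² + (3.08)² + (0.74)² + (-0.48)² + (-0.11)² + (0.69)² + (1.08)² + (1.03)² + (-2.18)² = 20.4219.
Posterior: Inv-Gamma(9.0 + 9/2, 17.4 + 20.4219/2) = Inv-Gamma(13.50, 27.61095).
E[σ²|data] = β/(α−1) = 27.61095/12.50 = 2.2089.

2.2089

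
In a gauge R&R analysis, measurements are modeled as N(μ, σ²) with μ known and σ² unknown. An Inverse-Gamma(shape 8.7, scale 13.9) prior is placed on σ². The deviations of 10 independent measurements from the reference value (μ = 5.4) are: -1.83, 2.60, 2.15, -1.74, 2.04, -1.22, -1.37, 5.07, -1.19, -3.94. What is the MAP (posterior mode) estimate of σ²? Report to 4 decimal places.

3.2561

With known mean μ and an Inverse-Gamma(α, β) prior on σ², the Normal likelihood is conjugate: posterior is Inv-Gamma(α + n/2, β + Σ(xᵢ−μ)²/2).
Σ(xᵢ−μ)² = (-1.83)² + (2.60)² + (2.15)² + (-1.74)² + (2.04)² + (-1.22)² + (-1.37)² + (5.07)² + (-1.19)² + (-3.94)² = 67.9305.
Posterior: Inv-Gamma(8.7 + 10/2, 13.9 + 67.9305/2) = Inv-Gamma(13.70, 47.86525).
Mode = β/(α+1) = 47.86525/14.70 = 3.2561.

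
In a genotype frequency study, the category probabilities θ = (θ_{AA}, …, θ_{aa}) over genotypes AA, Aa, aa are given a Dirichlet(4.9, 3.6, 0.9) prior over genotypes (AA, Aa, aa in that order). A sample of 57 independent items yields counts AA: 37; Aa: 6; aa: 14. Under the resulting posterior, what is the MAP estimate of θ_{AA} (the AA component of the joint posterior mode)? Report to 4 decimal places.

0.6451

The Dirichlet prior is conjugate to the Multinomial likelihood: each posterior αⱼ = prior αⱼ + observed count nⱼ.
Posterior concentration: (41.9, 9.6, 14.9), total = 66.4.
Joint mode component: (α_{AA}−1)/(Σα−K) = 40.9/63.4 = 0.6451.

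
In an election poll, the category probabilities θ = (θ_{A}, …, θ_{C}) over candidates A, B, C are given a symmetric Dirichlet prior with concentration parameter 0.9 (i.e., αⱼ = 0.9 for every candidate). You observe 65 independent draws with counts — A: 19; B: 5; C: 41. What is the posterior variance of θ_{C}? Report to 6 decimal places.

The Dirichlet prior is conjugate to the Multinomial likelihood: each posterior αⱼ = prior αⱼ + observed count nⱼ.
Posterior concentration: (19.9, 5.9, 41.9), total = 67.7.
Var[θ_j] = α_j(Σα−α_j)/((Σα)²(Σα+1)) = 41.9·25.8/(67.7²·68.7) = 0.003433.

0.003433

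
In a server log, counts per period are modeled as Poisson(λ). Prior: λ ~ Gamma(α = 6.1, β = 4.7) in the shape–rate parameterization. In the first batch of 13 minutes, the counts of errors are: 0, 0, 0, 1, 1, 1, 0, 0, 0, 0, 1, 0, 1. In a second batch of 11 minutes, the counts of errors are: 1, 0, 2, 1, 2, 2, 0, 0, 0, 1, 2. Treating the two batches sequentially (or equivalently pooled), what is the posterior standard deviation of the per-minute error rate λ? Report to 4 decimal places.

With a Gamma(shape α, rate β) prior, the Poisson likelihood is conjugate: the posterior is Gamma(α + ΣXᵢ, β + n).
Batch 1: sum of counts S = 5 over n = 13 minutes.
After batch 1: Gamma(α+S, β+n) = Gamma(6.1+5, 4.7+13) = Gamma(11.1, 17.7).
Batch 2: sum of counts S = 11 over n = 11 minutes.
After batch 2: Gamma(α+S, β+n) = Gamma(11.1+11, 17.7+11) = Gamma(22.1, 28.7).
SD = √α/β = √22.1/28.7 = 0.1638.

0.1638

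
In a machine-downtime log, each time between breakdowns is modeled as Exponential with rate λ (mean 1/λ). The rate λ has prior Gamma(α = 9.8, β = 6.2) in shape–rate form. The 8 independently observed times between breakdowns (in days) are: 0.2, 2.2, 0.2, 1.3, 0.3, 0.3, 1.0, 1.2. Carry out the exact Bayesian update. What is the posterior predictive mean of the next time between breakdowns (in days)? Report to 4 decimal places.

0.7679

With a Gamma(shape α, rate β) prior on the exponential rate λ, the posterior after n observations with total T = Σxᵢ is Gamma(α+n, β+T).
Sum of observations T = 6.7 days; n = 8.
Posterior: Gamma(9.8+8, 6.2+6.7) = Gamma(17.8, 12.9).
The predictive distribution for the next observation is Lomax; its mean is β/(α−1) = 12.9/16.8 = 0.7679.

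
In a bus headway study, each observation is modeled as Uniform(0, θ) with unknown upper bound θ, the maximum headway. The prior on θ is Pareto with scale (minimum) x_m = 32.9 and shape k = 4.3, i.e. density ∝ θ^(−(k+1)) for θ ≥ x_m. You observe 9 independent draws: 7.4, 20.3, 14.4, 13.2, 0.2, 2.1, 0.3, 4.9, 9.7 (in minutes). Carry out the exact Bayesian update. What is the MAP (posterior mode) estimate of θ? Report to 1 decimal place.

A Pareto(scale x_m, shape k) prior on the upper bound θ of Uniform(0, θ) is conjugate: posterior is Pareto(max(x_m, max xᵢ), k + n).
Sample maximum = 20.3; prior scale x_m = 32.9 → posterior scale = max = 32.9.
Posterior shape = 4.3 + 9 = 13.3.
The Pareto density is decreasing on [x_m, ∞), so the mode is x_m = 32.9.

32.9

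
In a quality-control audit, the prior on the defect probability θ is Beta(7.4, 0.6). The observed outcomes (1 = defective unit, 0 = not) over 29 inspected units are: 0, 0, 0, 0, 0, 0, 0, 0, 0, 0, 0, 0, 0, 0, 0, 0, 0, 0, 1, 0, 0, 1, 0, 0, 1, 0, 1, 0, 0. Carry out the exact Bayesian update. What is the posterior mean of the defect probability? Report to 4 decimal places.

0.3081

The Beta prior is conjugate to a Binomial/Bernoulli likelihood; the update adds successes to α and failures to β.
Posterior: Beta(α+k, β+n−k) = Beta(7.4+4, 0.6+25) = Beta(11.4, 25.6).
Posterior mean = α/(α+β) = 11.4/37.0 = 0.3081.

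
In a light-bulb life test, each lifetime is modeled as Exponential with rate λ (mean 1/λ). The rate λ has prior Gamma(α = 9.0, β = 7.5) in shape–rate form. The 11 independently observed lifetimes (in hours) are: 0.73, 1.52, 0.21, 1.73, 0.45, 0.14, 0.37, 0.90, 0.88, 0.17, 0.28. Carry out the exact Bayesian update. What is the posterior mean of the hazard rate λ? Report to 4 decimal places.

With a Gamma(shape α, rate β) prior on the exponential rate λ, the posterior after n observations with total T = Σxᵢ is Gamma(α+n, β+T).
Sum of observations T = 7.38 hours; n = 11.
Posterior: Gamma(9.0+11, 7.5+7.38) = Gamma(20.0, 14.88).
Posterior mean of λ = α/β = 20.0/14.88 = 1.3441.

1.3441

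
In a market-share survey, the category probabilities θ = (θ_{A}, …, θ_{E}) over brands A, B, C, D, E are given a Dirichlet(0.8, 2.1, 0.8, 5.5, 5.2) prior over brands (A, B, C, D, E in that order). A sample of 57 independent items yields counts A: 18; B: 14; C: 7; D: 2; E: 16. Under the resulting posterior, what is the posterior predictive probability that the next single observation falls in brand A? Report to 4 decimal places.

0.2633

The Dirichlet prior is conjugate to the Multinomial likelihood: each posterior αⱼ = prior αⱼ + observed count nⱼ.
Posterior concentration: (18.8, 16.1, 7.8, 7.5, 21.2), total = 71.4.
P(next = A | data) = α_{A}/Σα = 0.2633.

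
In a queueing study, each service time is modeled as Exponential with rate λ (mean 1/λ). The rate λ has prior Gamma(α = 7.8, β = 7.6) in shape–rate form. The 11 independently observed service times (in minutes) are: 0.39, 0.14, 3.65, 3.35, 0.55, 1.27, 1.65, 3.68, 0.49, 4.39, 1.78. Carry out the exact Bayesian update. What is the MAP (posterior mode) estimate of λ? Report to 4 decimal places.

0.6151

With a Gamma(shape α, rate β) prior on the exponential rate λ, the posterior after n observations with total T = Σxᵢ is Gamma(α+n, β+T).
Sum of observations T = 21.34 minutes; n = 11.
Posterior: Gamma(7.8+11, 7.6+21.34) = Gamma(18.8, 28.94).
Mode = (α−1)/β = 0.6151.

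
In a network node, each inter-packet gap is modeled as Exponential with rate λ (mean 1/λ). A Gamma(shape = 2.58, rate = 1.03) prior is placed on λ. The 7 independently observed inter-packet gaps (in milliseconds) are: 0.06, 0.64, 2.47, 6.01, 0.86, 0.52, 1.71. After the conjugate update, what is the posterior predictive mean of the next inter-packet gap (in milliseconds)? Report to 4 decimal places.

1.5501

With a Gamma(shape α, rate β) prior on the exponential rate λ, the posterior after n observations with total T = Σxᵢ is Gamma(α+n, β+T).
Sum of observations T = 12.27 milliseconds; n = 7.
Posterior: Gamma(2.58+7, 1.03+12.27) = Gamma(9.58, 13.30).
The predictive distribution for the next observation is Lomax; its mean is β/(α−1) = 13.30/8.58 = 1.5501.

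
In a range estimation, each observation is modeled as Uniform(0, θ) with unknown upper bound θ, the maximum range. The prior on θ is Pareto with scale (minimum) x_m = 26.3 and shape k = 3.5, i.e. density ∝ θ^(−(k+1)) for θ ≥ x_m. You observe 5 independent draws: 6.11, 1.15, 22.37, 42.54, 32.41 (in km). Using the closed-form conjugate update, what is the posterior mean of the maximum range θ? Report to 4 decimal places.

A Pareto(scale x_m, shape k) prior on the upper bound θ of Uniform(0, θ) is conjugate: posterior is Pareto(max(x_m, max xᵢ), k + n).
Sample maximum = 42.54; prior scale x_m = 26.3 → posterior scale = max = 42.54.
Posterior shape = 3.5 + 5 = 8.5.
E[θ|data] = k·x_m/(k−1) = 8.5·42.54/7.5 = 48.2120.

48.2120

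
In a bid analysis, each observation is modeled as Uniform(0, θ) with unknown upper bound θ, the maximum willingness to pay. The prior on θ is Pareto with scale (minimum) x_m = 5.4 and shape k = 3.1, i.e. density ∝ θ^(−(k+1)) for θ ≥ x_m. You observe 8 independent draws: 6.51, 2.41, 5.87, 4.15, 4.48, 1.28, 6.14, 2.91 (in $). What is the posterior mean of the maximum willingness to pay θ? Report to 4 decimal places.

7.1546

A Pareto(scale x_m, shape k) prior on the upper bound θ of Uniform(0, θ) is conjugate: posterior is Pareto(max(x_m, max xᵢ), k + n).
Sample maximum = 6.51; prior scale x_m = 5.4 → posterior scale = max = 6.51.
Posterior shape = 3.1 + 8 = 11.1.
E[θ|data] = k·x_m/(k−1) = 11.1·6.51/10.1 = 7.1546.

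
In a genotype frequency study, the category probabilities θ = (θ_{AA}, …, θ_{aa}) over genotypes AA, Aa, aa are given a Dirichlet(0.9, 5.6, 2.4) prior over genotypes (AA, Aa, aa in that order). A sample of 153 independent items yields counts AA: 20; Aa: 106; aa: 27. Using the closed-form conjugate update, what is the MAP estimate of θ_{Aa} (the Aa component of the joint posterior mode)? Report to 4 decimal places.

0.6960

The Dirichlet prior is conjugate to the Multinomial likelihood: each posterior αⱼ = prior αⱼ + observed count nⱼ.
Posterior concentration: (20.9, 111.6, 29.4), total = 161.9.
Joint mode component: (α_{Aa}−1)/(Σα−K) = 110.6/158.9 = 0.6960.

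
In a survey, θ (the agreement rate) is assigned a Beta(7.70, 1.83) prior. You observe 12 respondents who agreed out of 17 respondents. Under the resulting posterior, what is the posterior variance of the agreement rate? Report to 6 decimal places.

0.006944

The Beta prior is conjugate to a Binomial/Bernoulli likelihood; the update adds successes to α and failures to β.
Posterior: Beta(α+k, β+n−k) = Beta(7.70+12, 1.83+5) = Beta(19.70, 6.83).
Var = αβ/((α+β)²(α+β+1)) = 19.70·6.83/(26.53²·27.53) = 0.006944.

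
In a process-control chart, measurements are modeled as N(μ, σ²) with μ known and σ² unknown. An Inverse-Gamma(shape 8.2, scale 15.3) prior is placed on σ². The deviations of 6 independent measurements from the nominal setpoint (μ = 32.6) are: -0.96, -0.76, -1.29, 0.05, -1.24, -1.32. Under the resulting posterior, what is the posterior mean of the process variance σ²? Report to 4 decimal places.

1.8160

With known mean μ and an Inverse-Gamma(α, β) prior on σ², the Normal likelihood is conjugate: posterior is Inv-Gamma(α + n/2, β + Σ(xᵢ−μ)²/2).
Σ(xᵢ−μ)² = (-0.96)² + (-0.76)² + (-1.29)² + (0.05)² + (-1.24)² + (-1.32)² = 6.4458.
Posterior: Inv-Gamma(8.2 + 6/2, 15.3 + 6.4458/2) = Inv-Gamma(11.20, 18.52290).
E[σ²|data] = β/(α−1) = 18.52290/10.20 = 1.8160.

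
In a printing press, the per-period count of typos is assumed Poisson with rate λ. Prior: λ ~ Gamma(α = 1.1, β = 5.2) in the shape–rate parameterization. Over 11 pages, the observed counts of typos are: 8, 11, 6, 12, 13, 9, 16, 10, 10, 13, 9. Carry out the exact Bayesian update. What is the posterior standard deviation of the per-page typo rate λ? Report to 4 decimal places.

With a Gamma(shape α, rate β) prior, the Poisson likelihood is conjugate: the posterior is Gamma(α + ΣXᵢ, β + n).
Sum of counts S = 117 over n = 11 pages.
Posterior: Gamma(α+S, β+n) = Gamma(1.1+117, 5.2+11) = Gamma(118.1, 16.2).
SD = √α/β = √118.1/16.2 = 0.6708.

0.6708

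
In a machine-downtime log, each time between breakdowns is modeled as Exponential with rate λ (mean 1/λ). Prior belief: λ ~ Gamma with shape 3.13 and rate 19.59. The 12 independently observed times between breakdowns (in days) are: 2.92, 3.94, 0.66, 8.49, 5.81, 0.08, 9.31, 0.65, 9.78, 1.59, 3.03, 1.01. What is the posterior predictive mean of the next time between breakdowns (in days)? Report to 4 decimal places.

With a Gamma(shape α, rate β) prior on the exponential rate λ, the posterior after n observations with total T = Σxᵢ is Gamma(α+n, β+T).
Sum of observations T = 47.27 days; n = 12.
Posterior: Gamma(3.13+12, 19.59+47.27) = Gamma(15.13, 66.86).
The predictive distribution for the next observation is Lomax; its mean is β/(α−1) = 66.86/14.13 = 4.7318.

4.7318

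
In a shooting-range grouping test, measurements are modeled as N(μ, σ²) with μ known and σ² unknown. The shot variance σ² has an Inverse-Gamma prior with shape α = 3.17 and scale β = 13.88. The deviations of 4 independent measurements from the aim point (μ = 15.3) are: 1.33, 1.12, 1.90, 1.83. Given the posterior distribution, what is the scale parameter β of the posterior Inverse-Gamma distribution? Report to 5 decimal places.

18.87110

With known mean μ and an Inverse-Gamma(α, β) prior on σ², the Normal likelihood is conjugate: posterior is Inv-Gamma(α + n/2, β + Σ(xᵢ−μ)²/2).
Σ(xᵢ−μ)² = (1.33)² + (1.12)² + (1.90)² + (1.83)² = 9.9822.
Posterior: Inv-Gamma(3.17 + 4/2, 13.88 + 9.9822/2) = Inv-Gamma(5.17, 18.87110).
Posterior β = 18.87110.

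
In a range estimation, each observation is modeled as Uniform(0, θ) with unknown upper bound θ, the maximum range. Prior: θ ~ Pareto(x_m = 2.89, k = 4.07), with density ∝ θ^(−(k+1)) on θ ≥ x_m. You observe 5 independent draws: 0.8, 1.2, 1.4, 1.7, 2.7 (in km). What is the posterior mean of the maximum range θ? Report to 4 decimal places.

3.2481

A Pareto(scale x_m, shape k) prior on the upper bound θ of Uniform(0, θ) is conjugate: posterior is Pareto(max(x_m, max xᵢ), k + n).
Sample maximum = 2.7; prior scale x_m = 2.89 → posterior scale = max = 2.89.
Posterior shape = 4.07 + 5 = 9.07.
E[θ|data] = k·x_m/(k−1) = 9.07·2.89/8.07 = 3.2481.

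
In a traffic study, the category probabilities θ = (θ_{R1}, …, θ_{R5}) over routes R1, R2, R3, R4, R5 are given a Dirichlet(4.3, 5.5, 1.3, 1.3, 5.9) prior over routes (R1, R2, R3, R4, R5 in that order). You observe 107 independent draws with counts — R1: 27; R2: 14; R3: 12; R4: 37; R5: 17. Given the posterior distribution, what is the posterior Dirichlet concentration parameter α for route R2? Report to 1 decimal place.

19.5

The Dirichlet prior is conjugate to the Multinomial likelihood: each posterior αⱼ = prior αⱼ + observed count nⱼ.
Posterior concentration: (31.3, 19.5, 13.3, 38.3, 22.9), total = 125.3.
α_{R2} = 5.5 + 14 = 19.5.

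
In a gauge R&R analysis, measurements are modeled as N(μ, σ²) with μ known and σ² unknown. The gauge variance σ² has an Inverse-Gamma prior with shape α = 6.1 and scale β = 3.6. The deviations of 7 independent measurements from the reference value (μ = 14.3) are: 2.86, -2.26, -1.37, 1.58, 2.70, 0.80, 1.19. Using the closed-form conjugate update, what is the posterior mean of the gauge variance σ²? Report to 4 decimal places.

1.9888

With known mean μ and an Inverse-Gamma(α, β) prior on σ², the Normal likelihood is conjugate: posterior is Inv-Gamma(α + n/2, β + Σ(xᵢ−μ)²/2).
Σ(xᵢ−μ)² = (2.86)² + (-2.26)² + (-1.37)² + (1.58)² + (2.70)² + (0.80)² + (1.19)² = 27.0066.
Posterior: Inv-Gamma(6.1 + 7/2, 3.6 + 27.0066/2) = Inv-Gamma(9.60, 17.10330).
E[σ²|data] = β/(α−1) = 17.10330/8.60 = 1.9888.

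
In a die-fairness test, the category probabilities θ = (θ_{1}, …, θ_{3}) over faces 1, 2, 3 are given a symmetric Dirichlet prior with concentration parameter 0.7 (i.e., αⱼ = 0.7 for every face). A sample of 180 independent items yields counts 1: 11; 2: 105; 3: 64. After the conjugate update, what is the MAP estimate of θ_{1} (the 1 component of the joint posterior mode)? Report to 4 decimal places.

The Dirichlet prior is conjugate to the Multinomial likelihood: each posterior αⱼ = prior αⱼ + observed count nⱼ.
Posterior concentration: (11.7, 105.7, 64.7), total = 182.1.
Joint mode component: (α_{1}−1)/(Σα−K) = 10.7/179.1 = 0.0597.

0.0597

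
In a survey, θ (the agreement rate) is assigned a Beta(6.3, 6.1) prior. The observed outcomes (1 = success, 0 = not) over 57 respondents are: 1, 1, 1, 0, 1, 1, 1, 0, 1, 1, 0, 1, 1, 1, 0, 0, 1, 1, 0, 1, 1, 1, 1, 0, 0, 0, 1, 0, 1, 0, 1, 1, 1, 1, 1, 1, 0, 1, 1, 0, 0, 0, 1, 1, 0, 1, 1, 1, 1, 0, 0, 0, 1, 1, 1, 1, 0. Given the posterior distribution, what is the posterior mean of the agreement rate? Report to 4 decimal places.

The Beta prior is conjugate to a Binomial/Bernoulli likelihood; the update adds successes to α and failures to β.
Posterior: Beta(α+k, β+n−k) = Beta(6.3+37, 6.1+20) = Beta(43.3, 26.1).
Posterior mean = α/(α+β) = 43.3/69.4 = 0.6239.

0.6239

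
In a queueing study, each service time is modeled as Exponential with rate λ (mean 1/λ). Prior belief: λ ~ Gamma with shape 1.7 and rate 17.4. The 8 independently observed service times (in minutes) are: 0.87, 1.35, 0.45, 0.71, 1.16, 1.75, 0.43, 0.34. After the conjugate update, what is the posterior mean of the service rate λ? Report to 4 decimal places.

0.3966

With a Gamma(shape α, rate β) prior on the exponential rate λ, the posterior after n observations with total T = Σxᵢ is Gamma(α+n, β+T).
Sum of observations T = 7.06 minutes; n = 8.
Posterior: Gamma(1.7+8, 17.4+7.06) = Gamma(9.7, 24.46).
Posterior mean of λ = α/β = 9.7/24.46 = 0.3966.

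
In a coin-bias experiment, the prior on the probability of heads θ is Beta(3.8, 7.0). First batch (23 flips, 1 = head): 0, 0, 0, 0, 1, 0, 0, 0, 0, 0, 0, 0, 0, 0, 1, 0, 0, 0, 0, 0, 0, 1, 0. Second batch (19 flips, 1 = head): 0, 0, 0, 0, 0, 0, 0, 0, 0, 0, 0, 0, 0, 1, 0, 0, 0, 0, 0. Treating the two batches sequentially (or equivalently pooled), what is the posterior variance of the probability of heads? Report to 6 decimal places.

The Beta prior is conjugate to a Binomial/Bernoulli likelihood; the update adds successes to α and failures to β.
After batch 1: Beta(3.8+3, 7.0+20) = Beta(6.8, 27.0).
After batch 2: Beta(6.8+1, 27.0+18) = Beta(7.8, 45.0).
Var = αβ/((α+β)²(α+β+1)) = 7.8·45.0/(52.8²·53.8) = 0.002340.

0.002340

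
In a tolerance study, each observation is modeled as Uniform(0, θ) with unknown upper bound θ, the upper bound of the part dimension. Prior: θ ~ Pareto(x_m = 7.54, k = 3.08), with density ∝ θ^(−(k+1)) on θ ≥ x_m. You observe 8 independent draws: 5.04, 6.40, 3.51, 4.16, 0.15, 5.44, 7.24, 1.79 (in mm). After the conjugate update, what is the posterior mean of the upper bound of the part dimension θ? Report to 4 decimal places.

A Pareto(scale x_m, shape k) prior on the upper bound θ of Uniform(0, θ) is conjugate: posterior is Pareto(max(x_m, max xᵢ), k + n).
Sample maximum = 7.24; prior scale x_m = 7.54 → posterior scale = max = 7.54.
Posterior shape = 3.08 + 8 = 11.08.
E[θ|data] = k·x_m/(k−1) = 11.08·7.54/10.08 = 8.2880.

8.2880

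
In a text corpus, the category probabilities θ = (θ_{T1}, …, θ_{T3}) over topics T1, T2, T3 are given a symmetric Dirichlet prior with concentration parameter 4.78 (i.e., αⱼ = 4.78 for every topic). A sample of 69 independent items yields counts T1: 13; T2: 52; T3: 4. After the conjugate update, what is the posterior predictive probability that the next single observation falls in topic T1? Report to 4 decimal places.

0.2133

The Dirichlet prior is conjugate to the Multinomial likelihood: each posterior αⱼ = prior αⱼ + observed count nⱼ.
Posterior concentration: (17.78, 56.78, 8.78), total = 83.34.
P(next = T1 | data) = α_{T1}/Σα = 0.2133.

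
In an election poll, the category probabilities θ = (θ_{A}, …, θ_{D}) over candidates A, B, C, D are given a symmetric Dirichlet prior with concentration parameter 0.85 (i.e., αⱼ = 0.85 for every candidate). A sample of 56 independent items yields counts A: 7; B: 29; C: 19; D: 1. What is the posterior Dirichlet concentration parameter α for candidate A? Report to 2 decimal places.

The Dirichlet prior is conjugate to the Multinomial likelihood: each posterior αⱼ = prior αⱼ + observed count nⱼ.
Posterior concentration: (7.85, 29.85, 19.85, 1.85), total = 59.40.
α_{A} = 0.85 + 7 = 7.85.

7.85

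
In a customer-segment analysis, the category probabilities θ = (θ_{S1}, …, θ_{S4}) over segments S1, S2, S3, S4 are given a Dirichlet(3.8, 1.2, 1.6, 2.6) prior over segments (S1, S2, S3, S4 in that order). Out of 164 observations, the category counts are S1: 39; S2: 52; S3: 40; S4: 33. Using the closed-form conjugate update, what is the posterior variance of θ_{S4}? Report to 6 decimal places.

The Dirichlet prior is conjugate to the Multinomial likelihood: each posterior αⱼ = prior αⱼ + observed count nⱼ.
Posterior concentration: (42.8, 53.2, 41.6, 35.6), total = 173.2.
Var[θ_j] = α_j(Σα−α_j)/((Σα)²(Σα+1)) = 35.6·137.6/(173.2²·174.2) = 0.000937.

0.000937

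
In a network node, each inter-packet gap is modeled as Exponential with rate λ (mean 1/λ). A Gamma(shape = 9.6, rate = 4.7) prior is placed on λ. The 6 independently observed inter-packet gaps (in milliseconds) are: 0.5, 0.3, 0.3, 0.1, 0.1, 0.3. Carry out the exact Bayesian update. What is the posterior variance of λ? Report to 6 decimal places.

0.393046

With a Gamma(shape α, rate β) prior on the exponential rate λ, the posterior after n observations with total T = Σxᵢ is Gamma(α+n, β+T).
Sum of observations T = 1.6 milliseconds; n = 6.
Posterior: Gamma(9.6+6, 4.7+1.6) = Gamma(15.6, 6.3).
Var = α/β² = 0.393046.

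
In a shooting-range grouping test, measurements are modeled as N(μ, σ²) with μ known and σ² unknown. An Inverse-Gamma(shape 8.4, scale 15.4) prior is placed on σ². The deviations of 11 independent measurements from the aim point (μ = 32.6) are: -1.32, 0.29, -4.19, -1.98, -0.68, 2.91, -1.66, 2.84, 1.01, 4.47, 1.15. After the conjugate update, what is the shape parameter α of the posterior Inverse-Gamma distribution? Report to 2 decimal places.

With known mean μ and an Inverse-Gamma(α, β) prior on σ², the Normal likelihood is conjugate: posterior is Inv-Gamma(α + n/2, β + Σ(xᵢ−μ)²/2).
Σ(xᵢ−μ)² = (-1.32)² + (0.29)² + (-4.19)² + (-1.98)² + (-0.68)² + (2.91)² + (-1.66)² + (2.84)² + (1.01)² + (4.47)² + (1.15)² = 65.3782.
Posterior: Inv-Gamma(8.4 + 11/2, 15.4 + 65.3782/2) = Inv-Gamma(13.90, 48.08910).
Posterior α = 13.90.

13.90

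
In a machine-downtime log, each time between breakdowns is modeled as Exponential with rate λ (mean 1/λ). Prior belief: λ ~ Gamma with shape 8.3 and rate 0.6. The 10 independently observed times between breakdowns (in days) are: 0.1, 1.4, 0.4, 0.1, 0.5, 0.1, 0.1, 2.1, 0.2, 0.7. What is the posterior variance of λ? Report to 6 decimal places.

With a Gamma(shape α, rate β) prior on the exponential rate λ, the posterior after n observations with total T = Σxᵢ is Gamma(α+n, β+T).
Sum of observations T = 5.7 days; n = 10.
Posterior: Gamma(8.3+10, 0.6+5.7) = Gamma(18.3, 6.3).
Var = α/β² = 0.461073.

0.461073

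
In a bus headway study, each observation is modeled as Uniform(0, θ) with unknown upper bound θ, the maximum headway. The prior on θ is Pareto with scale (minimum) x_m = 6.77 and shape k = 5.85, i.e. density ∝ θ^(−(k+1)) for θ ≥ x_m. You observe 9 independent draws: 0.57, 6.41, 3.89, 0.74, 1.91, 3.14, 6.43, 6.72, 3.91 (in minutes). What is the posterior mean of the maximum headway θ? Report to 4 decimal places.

A Pareto(scale x_m, shape k) prior on the upper bound θ of Uniform(0, θ) is conjugate: posterior is Pareto(max(x_m, max xᵢ), k + n).
Sample maximum = 6.72; prior scale x_m = 6.77 → posterior scale = max = 6.77.
Posterior shape = 5.85 + 9 = 14.85.
E[θ|data] = k·x_m/(k−1) = 14.85·6.77/13.85 = 7.2588.

7.2588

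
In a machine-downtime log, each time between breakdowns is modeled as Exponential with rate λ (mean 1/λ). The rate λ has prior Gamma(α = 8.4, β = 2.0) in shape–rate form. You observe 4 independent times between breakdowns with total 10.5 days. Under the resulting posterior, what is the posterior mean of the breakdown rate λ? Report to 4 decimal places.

0.9920

With a Gamma(shape α, rate β) prior on the exponential rate λ, the posterior after n observations with total T = Σxᵢ is Gamma(α+n, β+T).
Posterior: Gamma(8.4+4, 2.0+10.5) = Gamma(12.4, 12.5).
Posterior mean of λ = α/β = 12.4/12.5 = 0.9920.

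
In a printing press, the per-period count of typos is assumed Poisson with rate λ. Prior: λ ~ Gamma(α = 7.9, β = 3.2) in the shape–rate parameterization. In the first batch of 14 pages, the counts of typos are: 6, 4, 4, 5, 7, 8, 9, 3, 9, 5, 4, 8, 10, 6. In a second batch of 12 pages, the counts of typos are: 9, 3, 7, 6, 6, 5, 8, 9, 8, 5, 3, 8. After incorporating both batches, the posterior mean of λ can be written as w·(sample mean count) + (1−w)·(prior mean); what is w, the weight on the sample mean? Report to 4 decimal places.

0.8904

With a Gamma(shape α, rate β) prior, the Poisson likelihood is conjugate: the posterior is Gamma(α + ΣXᵢ, β + n).
Total number of pages: n = 14 + 12 = 26.
Posterior mean = (α₀+S)/(β₀+n) = [n/(β₀+n)]·(S/n) + [β₀/(β₀+n)]·(α₀/β₀), so only n and β₀ enter the weight.
Weight on data w = n/(β₀+n) = 26/(3.2+26) = 26/29.2 = 0.8904.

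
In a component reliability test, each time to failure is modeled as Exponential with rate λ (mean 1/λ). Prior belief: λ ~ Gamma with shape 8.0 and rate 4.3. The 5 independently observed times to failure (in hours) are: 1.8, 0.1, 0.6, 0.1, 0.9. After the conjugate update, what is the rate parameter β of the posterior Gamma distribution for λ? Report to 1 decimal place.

With a Gamma(shape α, rate β) prior on the exponential rate λ, the posterior after n observations with total T = Σxᵢ is Gamma(α+n, β+T).
Sum of observations T = 3.5 hours; n = 5.
Posterior: Gamma(8.0+5, 4.3+3.5) = Gamma(13.0, 7.8).
Posterior β = 7.8.

7.8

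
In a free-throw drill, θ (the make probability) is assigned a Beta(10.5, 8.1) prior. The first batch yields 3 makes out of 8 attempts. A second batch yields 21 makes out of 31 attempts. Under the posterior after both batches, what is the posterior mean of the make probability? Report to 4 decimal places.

0.5990

The Beta prior is conjugate to a Binomial/Bernoulli likelihood; the update adds successes to α and failures to β.
After batch 1: Beta(10.5+3, 8.1+5) = Beta(13.5, 13.1).
After batch 2: Beta(13.5+21, 13.1+10) = Beta(34.5, 23.1).
Posterior mean = α/(α+β) = 34.5/57.6 = 0.5990.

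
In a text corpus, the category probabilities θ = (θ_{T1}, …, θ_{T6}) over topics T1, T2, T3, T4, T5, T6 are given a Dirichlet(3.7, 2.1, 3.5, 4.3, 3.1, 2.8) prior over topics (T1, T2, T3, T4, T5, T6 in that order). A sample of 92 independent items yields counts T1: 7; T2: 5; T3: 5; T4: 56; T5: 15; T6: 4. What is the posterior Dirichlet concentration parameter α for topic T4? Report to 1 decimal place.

60.3

The Dirichlet prior is conjugate to the Multinomial likelihood: each posterior αⱼ = prior αⱼ + observed count nⱼ.
Posterior concentration: (10.7, 7.1, 8.5, 60.3, 18.1, 6.8), total = 111.5.
α_{T4} = 4.3 + 56 = 60.3.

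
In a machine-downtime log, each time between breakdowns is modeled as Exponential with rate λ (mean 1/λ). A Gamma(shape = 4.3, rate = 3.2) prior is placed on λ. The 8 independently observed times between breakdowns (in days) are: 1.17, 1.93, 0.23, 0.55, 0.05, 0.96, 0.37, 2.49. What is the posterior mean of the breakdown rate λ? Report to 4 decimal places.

With a Gamma(shape α, rate β) prior on the exponential rate λ, the posterior after n observations with total T = Σxᵢ is Gamma(α+n, β+T).
Sum of observations T = 7.75 days; n = 8.
Posterior: Gamma(4.3+8, 3.2+7.75) = Gamma(12.3, 10.95).
Posterior mean of λ = α/β = 12.3/10.95 = 1.1233.

1.1233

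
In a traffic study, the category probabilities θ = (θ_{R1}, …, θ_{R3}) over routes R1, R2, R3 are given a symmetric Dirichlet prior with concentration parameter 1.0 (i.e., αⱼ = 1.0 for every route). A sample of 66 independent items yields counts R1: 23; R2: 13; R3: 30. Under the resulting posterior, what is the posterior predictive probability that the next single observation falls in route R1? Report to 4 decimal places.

The Dirichlet prior is conjugate to the Multinomial likelihood: each posterior αⱼ = prior αⱼ + observed count nⱼ.
Posterior concentration: (24.0, 14.0, 31.0), total = 69.0.
P(next = R1 | data) = α_{R1}/Σα = 0.3478.

0.3478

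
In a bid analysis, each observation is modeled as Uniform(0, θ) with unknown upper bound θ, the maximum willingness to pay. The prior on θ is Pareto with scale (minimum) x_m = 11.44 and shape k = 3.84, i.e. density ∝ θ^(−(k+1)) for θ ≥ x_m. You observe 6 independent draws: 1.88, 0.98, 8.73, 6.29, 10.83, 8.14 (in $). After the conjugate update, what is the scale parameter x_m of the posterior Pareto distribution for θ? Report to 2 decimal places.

11.44

A Pareto(scale x_m, shape k) prior on the upper bound θ of Uniform(0, θ) is conjugate: posterior is Pareto(max(x_m, max xᵢ), k + n).
Sample maximum = 10.83; prior scale x_m = 11.44 → posterior scale = max = 11.44.
Posterior shape = 3.84 + 6 = 9.84.
Posterior scale x_m = 11.44.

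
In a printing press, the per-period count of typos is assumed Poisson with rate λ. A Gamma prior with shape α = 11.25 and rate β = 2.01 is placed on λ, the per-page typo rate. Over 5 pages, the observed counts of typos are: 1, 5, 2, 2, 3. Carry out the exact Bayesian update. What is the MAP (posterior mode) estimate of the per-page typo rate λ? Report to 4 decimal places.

3.3167

With a Gamma(shape α, rate β) prior, the Poisson likelihood is conjugate: the posterior is Gamma(α + ΣXᵢ, β + n).
Sum of counts S = 13 over n = 5 pages.
Posterior: Gamma(α+S, β+n) = Gamma(11.25+13, 2.01+5) = Gamma(24.25, 7.01).
Mode of Gamma(α,β) for α≥1 is (α−1)/β = 23.25/7.01 = 3.3167.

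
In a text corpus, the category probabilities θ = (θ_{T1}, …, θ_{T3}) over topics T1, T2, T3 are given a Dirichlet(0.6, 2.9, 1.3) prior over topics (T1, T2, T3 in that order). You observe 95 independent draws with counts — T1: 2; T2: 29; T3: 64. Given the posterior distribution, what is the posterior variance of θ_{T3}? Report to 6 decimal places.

0.002244

The Dirichlet prior is conjugate to the Multinomial likelihood: each posterior αⱼ = prior αⱼ + observed count nⱼ.
Posterior concentration: (2.6, 31.9, 65.3), total = 99.8.
Var[θ_j] = α_j(Σα−α_j)/((Σα)²(Σα+1)) = 65.3·34.5/(99.8²·100.8) = 0.002244.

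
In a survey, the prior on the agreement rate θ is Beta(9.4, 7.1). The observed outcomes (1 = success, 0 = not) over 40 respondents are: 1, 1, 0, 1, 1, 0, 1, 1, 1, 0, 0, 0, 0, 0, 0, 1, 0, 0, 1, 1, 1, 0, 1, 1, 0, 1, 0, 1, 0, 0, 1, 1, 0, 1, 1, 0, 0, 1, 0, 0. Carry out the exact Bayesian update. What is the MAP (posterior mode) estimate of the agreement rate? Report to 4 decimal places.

0.5211

The Beta prior is conjugate to a Binomial/Bernoulli likelihood; the update adds successes to α and failures to β.
Posterior: Beta(α+k, β+n−k) = Beta(9.4+20, 7.1+20) = Beta(29.4, 27.1).
Mode of Beta(a,b) for a,b>1 is (a−1)/(a+b−2) = 28.4/54.5 = 0.5211.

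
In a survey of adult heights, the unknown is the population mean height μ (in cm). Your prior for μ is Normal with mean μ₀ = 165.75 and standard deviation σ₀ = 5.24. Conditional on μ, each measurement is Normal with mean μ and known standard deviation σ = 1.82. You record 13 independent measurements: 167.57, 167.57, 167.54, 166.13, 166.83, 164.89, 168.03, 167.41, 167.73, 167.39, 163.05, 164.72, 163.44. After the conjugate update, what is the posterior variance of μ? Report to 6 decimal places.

For Normal data with known variance σ², a Normal(μ₀, σ₀²) prior on μ is conjugate. Posterior precision = 1/σ₀² + n/σ²; posterior mean is the precision-weighted average of μ₀ and x̄.
σ₀² = 5.24² = 27.4576, σ² = 1.82² = 3.3124; σ² + n·σ₀² = 3.3124 + 13·27.4576 = 360.2612.
Posterior precision = 1/σ₀² + n/σ² = 1/27.4576 + 13/3.3124 = (σ² + n·σ₀²)/(σ₀²σ²) = 360.2612/(27.4576·3.3124); posterior variance σₙ² = σ₀²σ²/(σ² + n·σ₀²) = 27.4576·3.3124/360.2612 = 0.252457.

0.252457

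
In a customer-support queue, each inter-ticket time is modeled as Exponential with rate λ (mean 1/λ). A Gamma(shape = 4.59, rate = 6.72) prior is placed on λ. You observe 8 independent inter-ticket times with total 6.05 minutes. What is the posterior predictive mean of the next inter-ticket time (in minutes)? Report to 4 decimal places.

1.1018

With a Gamma(shape α, rate β) prior on the exponential rate λ, the posterior after n observations with total T = Σxᵢ is Gamma(α+n, β+T).
Posterior: Gamma(4.59+8, 6.72+6.05) = Gamma(12.59, 12.77).
The predictive distribution for the next observation is Lomax; its mean is β/(α−1) = 12.77/11.59 = 1.1018.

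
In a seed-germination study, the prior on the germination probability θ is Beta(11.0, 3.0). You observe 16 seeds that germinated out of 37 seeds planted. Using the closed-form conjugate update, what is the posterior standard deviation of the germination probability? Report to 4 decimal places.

The Beta prior is conjugate to a Binomial/Bernoulli likelihood; the update adds successes to α and failures to β.
Posterior: Beta(α+k, β+n−k) = Beta(11.0+16, 3.0+21) = Beta(27.0, 24.0).
Var = αβ/((α+β)²(α+β+1)) = 27.0·24.0/(51.0²·52.0) = 0.00479106; SD = √0.00479106 = 0.0692.

0.0692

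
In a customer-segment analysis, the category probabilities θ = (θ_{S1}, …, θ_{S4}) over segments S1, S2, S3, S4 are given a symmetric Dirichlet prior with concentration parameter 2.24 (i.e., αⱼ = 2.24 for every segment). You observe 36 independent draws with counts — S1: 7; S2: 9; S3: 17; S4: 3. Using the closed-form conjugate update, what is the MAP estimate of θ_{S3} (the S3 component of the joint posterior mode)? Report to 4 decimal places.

0.4453

The Dirichlet prior is conjugate to the Multinomial likelihood: each posterior αⱼ = prior αⱼ + observed count nⱼ.
Posterior concentration: (9.24, 11.24, 19.24, 5.24), total = 44.96.
Joint mode component: (α_{S3}−1)/(Σα−K) = 18.24/40.96 = 0.4453.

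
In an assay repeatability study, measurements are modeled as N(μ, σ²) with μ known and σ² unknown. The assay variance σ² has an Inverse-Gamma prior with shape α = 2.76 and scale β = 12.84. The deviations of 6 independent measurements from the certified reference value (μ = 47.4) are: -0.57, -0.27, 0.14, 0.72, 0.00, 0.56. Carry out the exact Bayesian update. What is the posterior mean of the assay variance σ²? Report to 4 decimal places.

With known mean μ and an Inverse-Gamma(α, β) prior on σ², the Normal likelihood is conjugate: posterior is Inv-Gamma(α + n/2, β + Σ(xᵢ−μ)²/2).
Σ(xᵢ−μ)² = (-0.57)² + (-0.27)² + (0.14)² + (0.72)² + (0.00)² + (0.56)² = 1.2494.
Posterior: Inv-Gamma(2.76 + 6/2, 12.84 + 1.2494/2) = Inv-Gamma(5.76, 13.46470).
E[σ²|data] = β/(α−1) = 13.46470/4.76 = 2.8287.

2.8287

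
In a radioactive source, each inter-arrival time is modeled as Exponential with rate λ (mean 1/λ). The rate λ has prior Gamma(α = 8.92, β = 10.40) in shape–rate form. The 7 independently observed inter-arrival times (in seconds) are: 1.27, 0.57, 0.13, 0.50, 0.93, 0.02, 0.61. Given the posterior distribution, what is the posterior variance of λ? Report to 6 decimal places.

0.076456

With a Gamma(shape α, rate β) prior on the exponential rate λ, the posterior after n observations with total T = Σxᵢ is Gamma(α+n, β+T).
Sum of observations T = 4.03 seconds; n = 7.
Posterior: Gamma(8.92+7, 10.40+4.03) = Gamma(15.92, 14.43).
Var = α/β² = 0.076456.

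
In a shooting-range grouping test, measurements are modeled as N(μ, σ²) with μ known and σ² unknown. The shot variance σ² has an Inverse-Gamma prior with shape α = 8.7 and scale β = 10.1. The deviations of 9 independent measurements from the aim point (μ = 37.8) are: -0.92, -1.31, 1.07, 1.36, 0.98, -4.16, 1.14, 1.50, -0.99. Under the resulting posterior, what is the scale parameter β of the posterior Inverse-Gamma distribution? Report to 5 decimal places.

With known mean μ and an Inverse-Gamma(α, β) prior on σ², the Normal likelihood is conjugate: posterior is Inv-Gamma(α + n/2, β + Σ(xᵢ−μ)²/2).
Σ(xᵢ−μ)² = (-0.92)² + (-1.31)² + (1.07)² + (1.36)² + (0.98)² + (-4.16)² + (1.14)² + (1.50)² + (-0.99)² = 28.3527.
Posterior: Inv-Gamma(8.7 + 9/2, 10.1 + 28.3527/2) = Inv-Gamma(13.20, 24.27635).
Posterior β = 24.27635.

24.27635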